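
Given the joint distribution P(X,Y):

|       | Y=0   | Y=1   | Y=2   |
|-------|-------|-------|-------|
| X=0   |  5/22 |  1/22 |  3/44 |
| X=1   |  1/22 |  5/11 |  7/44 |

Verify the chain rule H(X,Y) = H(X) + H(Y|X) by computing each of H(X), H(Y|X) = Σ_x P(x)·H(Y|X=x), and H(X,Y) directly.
H(X) = 0.9257 bits, H(Y|X) = 1.1686 bits, H(X,Y) = 2.0943 bits

Marginal of X (row sums):
  P(X=0) = 5/22 + 1/22 + 3/44 = 15/44
  P(X=1) = 1/22 + 5/11 + 7/44 = 29/44
H(X) = -[(15/44)·log₂(15/44) + (29/44)·log₂(29/44)]
  = 0.5293 + 0.3964 = 0.9257 bits

H(Y|X) = Σ_x P(x)·H(Y|X=x):
  X=0: P(X=0) = 15/44, P(Y|X=0) = (2/3, 2/15, 1/5) → H(Y|X=0) = 1.2419
  X=1: P(X=1) = 29/44, P(Y|X=1) = (2/29, 20/29, 7/29) → H(Y|X=1) = 1.1307
H(Y|X) = (15/44)·1.2419 + (29/44)·1.1307 = 1.1686 bits

H(X,Y) = -Σ_{x,y} P(x,y) log₂ P(x,y). Per-cell terms -P(x,y)·log₂P(x,y):
  X=0: 0.4858, 0.2027, 0.2642
  X=1: 0.2027, 0.5170, 0.4219
Sum of the 6 terms: H(X,Y) = 2.0943 bits

Chain rule check:
  H(X) + H(Y|X) = 0.9257 + 1.1686 = 2.0943 bits
  H(X,Y) = 2.0943 bits
✓ Chain rule verified.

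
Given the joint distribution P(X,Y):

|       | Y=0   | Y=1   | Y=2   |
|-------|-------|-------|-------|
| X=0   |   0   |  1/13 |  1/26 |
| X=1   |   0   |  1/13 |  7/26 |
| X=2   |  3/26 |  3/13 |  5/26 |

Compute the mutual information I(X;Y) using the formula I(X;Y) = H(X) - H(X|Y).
0.1950 bits

I(X;Y) = H(X) - H(X|Y)

Marginal of X (row sums):
  P(X=0) = 0 + 1/13 + 1/26 = 3/26
  P(X=1) = 0 + 1/13 + 7/26 = 9/26
  P(X=2) = 3/26 + 3/13 + 5/26 = 7/13
H(X) = -[(3/26)·log₂(3/26) + (9/26)·log₂(9/26) + (7/13)·log₂(7/13)]
  = 0.35948 + 0.52979 + 0.48089 = 1.37016 bits

Marginal of Y (column sums):
  P(Y=0) = 0 + 0 + 3/26 = 3/26
  P(Y=1) = 1/13 + 1/13 + 3/13 = 5/13
  P(Y=2) = 1/26 + 7/26 + 5/26 = 1/2
H(X|Y) = Σ_y P(y)·H(X|Y=y):
  Y=0: P(Y=0) = 3/26, P(X|Y=0) = (0, 0, 1) → H(X|Y=0) = 0.00000
  Y=1: P(Y=1) = 5/13, P(X|Y=1) = (1/5, 1/5, 3/5) → H(X|Y=1) = 1.37095
  Y=2: P(Y=2) = 1/2, P(X|Y=2) = (1/13, 7/13, 5/13) → H(X|Y=2) = 1.29574
H(X|Y) = (3/26)·0.00000 + (5/13)·1.37095 + (1/2)·1.29574 = 1.17516 bits

I(X;Y) = H(X) - H(X|Y) = 1.37016 - 1.17516 = 0.1950 bits

Cross-check via I(X;Y) = H(X) + H(Y) - H(X,Y): computing H(Y) from the column sums and H(X,Y) from the 9 cells in the same way gives H(Y) = 1.38967 bits and H(X,Y) = 2.56483 bits, so
I(X;Y) = 1.37016 + 1.38967 - 2.56483 = 0.1950 bits ✓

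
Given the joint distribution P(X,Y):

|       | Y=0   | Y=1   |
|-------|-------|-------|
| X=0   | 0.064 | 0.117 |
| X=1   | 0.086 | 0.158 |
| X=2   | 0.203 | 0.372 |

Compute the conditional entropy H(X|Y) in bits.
1.4019 bits

H(X|Y) = H(X,Y) - H(Y)

H(X,Y) = -Σ_{x,y} P(x,y) log₂ P(x,y). Per-cell terms -P(x,y)·log₂P(x,y):
  X=0: 0.2538102, 0.3621641
  X=1: 0.3043987, 0.4205966
  X=2: 0.4669910, 0.5307047
Sum of the 6 terms: H(X,Y) = 2.338665 bits

Marginal of Y (column sums):
  P(Y=0) = 0.064 + 0.086 + 0.203 = 0.353
  P(Y=1) = 0.117 + 0.158 + 0.372 = 0.647
H(Y) = -[0.353·log₂(0.353) + 0.647·log₂(0.647)]
  = 0.5302977 + 0.4064211 = 0.936719 bits

H(X|Y) = H(X,Y) - H(Y) = 2.338665 - 0.936719 = 1.4019 bits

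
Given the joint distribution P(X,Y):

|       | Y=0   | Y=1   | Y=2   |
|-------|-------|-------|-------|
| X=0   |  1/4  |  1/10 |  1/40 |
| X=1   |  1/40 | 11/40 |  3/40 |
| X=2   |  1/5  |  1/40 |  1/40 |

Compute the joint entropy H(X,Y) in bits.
2.6212 bits

H(X,Y) = -Σ_{x,y} P(x,y) log₂ P(x,y). Per-cell terms -P(x,y)·log₂P(x,y):
  X=0: 0.50000, 0.33219, 0.13305
  X=1: 0.13305, 0.51219, 0.28027
  X=2: 0.46439, 0.13305, 0.13305
Sum of the 9 terms: H(X,Y) = 2.6212 bits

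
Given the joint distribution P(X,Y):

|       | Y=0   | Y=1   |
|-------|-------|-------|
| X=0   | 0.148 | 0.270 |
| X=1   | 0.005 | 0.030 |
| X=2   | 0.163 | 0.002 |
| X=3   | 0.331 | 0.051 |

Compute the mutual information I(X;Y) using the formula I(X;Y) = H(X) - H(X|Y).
0.2919 bits

I(X;Y) = H(X) - H(X|Y)

Marginal of X (row sums):
  P(X=0) = 0.148 + 0.270 = 0.418
  P(X=1) = 0.005 + 0.030 = 0.035
  P(X=2) = 0.163 + 0.002 = 0.165
  P(X=3) = 0.331 + 0.051 = 0.382
H(X) = -[0.418·log₂(0.418) + 0.035·log₂(0.035) + 0.165·log₂(0.165) + 0.382·log₂(0.382)]
  = 0.5260 + 0.1693 + 0.4289 + 0.5304 = 1.6546 bits

Marginal of Y (column sums):
  P(Y=0) = 0.148 + 0.005 + 0.163 + 0.331 = 0.647
  P(Y=1) = 0.270 + 0.030 + 0.002 + 0.051 = 0.353
H(X|Y) = Σ_y P(y)·H(X|Y=y):
  Y=0: P(Y=0) = 0.647, P(X|Y=0) = (148/647, 5/647, 163/647, 331/647) → H(X|Y=0) = 1.5368
  Y=1: P(Y=1) = 0.353, P(X|Y=1) = (270/353, 30/353, 2/353, 51/353) → H(X|Y=1) = 1.0436
H(X|Y) = 0.647·1.5368 + 0.353·1.0436 = 1.3627 bits

I(X;Y) = H(X) - H(X|Y) = 1.6546 - 1.3627 = 0.2919 bits

Cross-check via I(X;Y) = H(X) + H(Y) - H(X,Y): computing H(Y) from the column sums and H(X,Y) from the 8 cells in the same way gives H(Y) = 0.9367 bits and H(X,Y) = 2.2994 bits, so
I(X;Y) = 1.6546 + 0.9367 - 2.2994 = 0.2919 bits ✓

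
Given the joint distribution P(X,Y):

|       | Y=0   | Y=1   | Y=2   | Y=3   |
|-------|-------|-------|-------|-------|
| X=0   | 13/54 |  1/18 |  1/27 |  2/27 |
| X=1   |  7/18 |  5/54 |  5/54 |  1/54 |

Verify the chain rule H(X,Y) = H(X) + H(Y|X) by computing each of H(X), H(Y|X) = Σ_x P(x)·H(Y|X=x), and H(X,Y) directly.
H(X) = 0.9751 bits, H(Y|X) = 1.4776 bits, H(X,Y) = 2.4527 bits

Marginal of X (row sums):
  P(X=0) = 13/54 + 1/18 + 1/27 + 2/27 = 11/27
  P(X=1) = 7/18 + 5/54 + 5/54 + 1/54 = 16/27
H(X) = -[(11/27)·log₂(11/27) + (16/27)·log₂(16/27)]
  = 0.52778 + 0.44734 = 0.9751 bits

H(Y|X) = Σ_x P(x)·H(Y|X=x):
  X=0: P(X=0) = 11/27, P(Y|X=0) = (13/22, 3/22, 1/11, 2/11) → H(Y|X=0) = 1.60213
  X=1: P(X=1) = 16/27, P(Y|X=1) = (21/32, 5/32, 5/32, 1/32) → H(Y|X=1) = 1.39194
H(Y|X) = (11/27)·1.60213 + (16/27)·1.39194 = 1.4776 bits

H(X,Y) = -Σ_{x,y} P(x,y) log₂ P(x,y). Per-cell terms -P(x,y)·log₂P(x,y):
  X=0: 0.49459, 0.23166, 0.17611, 0.27814
  X=1: 0.52989, 0.31787, 0.31787, 0.10657
Sum of the 8 terms: H(X,Y) = 2.4527 bits

Chain rule check:
  H(X) + H(Y|X) = 0.9751 + 1.4776 = 2.4527 bits
  H(X,Y) = 2.4527 bits
✓ Chain rule verified.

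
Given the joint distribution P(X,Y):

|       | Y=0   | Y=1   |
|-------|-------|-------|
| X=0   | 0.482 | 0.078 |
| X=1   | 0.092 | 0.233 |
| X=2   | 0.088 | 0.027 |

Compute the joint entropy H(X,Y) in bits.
2.0502 bits

H(X,Y) = -Σ_{x,y} P(x,y) log₂ P(x,y). Per-cell terms -P(x,y)·log₂P(x,y):
  X=0: 0.50750, 0.28707
  X=1: 0.31668, 0.48967
  X=2: 0.30856, 0.14069
Sum of the 6 terms: H(X,Y) = 2.0502 bits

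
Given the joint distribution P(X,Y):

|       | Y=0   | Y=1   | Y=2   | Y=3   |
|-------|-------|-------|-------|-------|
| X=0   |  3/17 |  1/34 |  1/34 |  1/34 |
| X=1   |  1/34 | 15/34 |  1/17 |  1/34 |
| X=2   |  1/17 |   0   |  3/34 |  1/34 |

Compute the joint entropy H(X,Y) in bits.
2.6502 bits

H(X,Y) = -Σ_{x,y} P(x,y) log₂ P(x,y). Per-cell terms -P(x,y)·log₂P(x,y):
  X=0: 0.44162, 0.14963, 0.14963, 0.14963
  X=1: 0.14963, 0.52084, 0.24044, 0.14963
  X=2: 0.24044, 0.00000, 0.30904, 0.14963
  (cells with P = 0 contribute 0)
Sum of the 12 terms: H(X,Y) = 2.6502 bits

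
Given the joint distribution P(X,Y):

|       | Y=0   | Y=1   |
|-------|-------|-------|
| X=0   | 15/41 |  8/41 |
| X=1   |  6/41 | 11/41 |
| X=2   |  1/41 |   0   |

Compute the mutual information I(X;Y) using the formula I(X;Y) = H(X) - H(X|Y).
0.0849 bits

I(X;Y) = H(X) - H(X|Y)

Marginal of X (row sums):
  P(X=0) = 15/41 + 8/41 = 23/41
  P(X=1) = 6/41 + 11/41 = 17/41
  P(X=2) = 1/41 + 0 = 1/41
H(X) = -[(23/41)·log₂(23/41) + (17/41)·log₂(17/41) + (1/41)·log₂(1/41)]
  = 0.46785 + 0.52662 + 0.13067 = 1.12514 bits

Marginal of Y (column sums):
  P(Y=0) = 15/41 + 6/41 + 1/41 = 22/41
  P(Y=1) = 8/41 + 11/41 + 0 = 19/41
H(X|Y) = Σ_y P(y)·H(X|Y=y):
  Y=0: P(Y=0) = 22/41, P(X|Y=0) = (15/22, 3/11, 1/22) → H(X|Y=0) = 1.09065
  Y=1: P(Y=1) = 19/41, P(X|Y=1) = (8/19, 11/19, 0) → H(X|Y=1) = 0.98194
H(X|Y) = (22/41)·1.09065 + (19/41)·0.98194 = 1.04027 bits

I(X;Y) = H(X) - H(X|Y) = 1.12514 - 1.04027 = 0.0849 bits

Cross-check via I(X;Y) = H(X) + H(Y) - H(X,Y): computing H(Y) from the column sums and H(X,Y) from the 6 cells in the same way gives H(Y) = 0.99613 bits and H(X,Y) = 2.03641 bits, so
I(X;Y) = 1.12514 + 0.99613 - 2.03641 = 0.0849 bits ✓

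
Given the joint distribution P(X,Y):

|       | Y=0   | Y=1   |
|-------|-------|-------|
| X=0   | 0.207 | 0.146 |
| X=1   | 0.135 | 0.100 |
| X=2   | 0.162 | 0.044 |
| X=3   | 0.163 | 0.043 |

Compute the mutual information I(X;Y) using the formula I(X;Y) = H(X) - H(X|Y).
0.0350 bits

I(X;Y) = H(X) - H(X|Y)

Marginal of X (row sums):
  P(X=0) = 0.207 + 0.146 = 0.353
  P(X=1) = 0.135 + 0.100 = 0.235
  P(X=2) = 0.162 + 0.044 = 0.206
  P(X=3) = 0.163 + 0.043 = 0.206
H(X) = -[0.353·log₂(0.353) + 0.235·log₂(0.235) + 0.206·log₂(0.206) + 0.206·log₂(0.206)]
  = 0.53030 + 0.49098 + 0.46953 + 0.46953 = 1.96034 bits

Marginal of Y (column sums):
  P(Y=0) = 0.207 + 0.135 + 0.162 + 0.163 = 0.667
  P(Y=1) = 0.146 + 0.100 + 0.044 + 0.043 = 0.333
H(X|Y) = Σ_y P(y)·H(X|Y=y):
  Y=0: P(Y=0) = 0.667, P(X|Y=0) = (9/29, 135/667, 162/667, 163/667) → H(X|Y=0) = 1.98301
  Y=1: P(Y=1) = 0.333, P(X|Y=1) = (146/333, 100/333, 44/333, 43/333) → H(X|Y=1) = 1.80988
H(X|Y) = 0.667·1.98301 + 0.333·1.80988 = 1.92536 bits

I(X;Y) = H(X) - H(X|Y) = 1.96034 - 1.92536 = 0.0350 bits

Cross-check via I(X;Y) = H(X) + H(Y) - H(X,Y): computing H(Y) from the column sums and H(X,Y) from the 8 cells in the same way gives H(Y) = 0.91796 bits and H(X,Y) = 2.84332 bits, so
I(X;Y) = 1.96034 + 0.91796 - 2.84332 = 0.0350 bits ✓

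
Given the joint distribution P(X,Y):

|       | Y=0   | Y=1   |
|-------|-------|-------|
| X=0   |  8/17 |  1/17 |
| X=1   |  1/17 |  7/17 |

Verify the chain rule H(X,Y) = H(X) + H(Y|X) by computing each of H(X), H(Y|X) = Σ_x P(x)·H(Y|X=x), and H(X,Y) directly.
H(X) = 0.9975 bits, H(Y|X) = 0.5222 bits, H(X,Y) = 1.5197 bits

Marginal of X (row sums):
  P(X=0) = 8/17 + 1/17 = 9/17
  P(X=1) = 1/17 + 7/17 = 8/17
H(X) = -[(9/17)·log₂(9/17) + (8/17)·log₂(8/17)]
  = 0.48576 + 0.51175 = 0.9975 bits

H(Y|X) = Σ_x P(x)·H(Y|X=x):
  X=0: P(X=0) = 9/17, P(Y|X=0) = (8/9, 1/9) → H(Y|X=0) = 0.50326
  X=1: P(X=1) = 8/17, P(Y|X=1) = (1/8, 7/8) → H(Y|X=1) = 0.54356
H(Y|X) = (9/17)·0.50326 + (8/17)·0.54356 = 0.5222 bits

H(X,Y) = -Σ_{x,y} P(x,y) log₂ P(x,y). Per-cell terms -P(x,y)·log₂P(x,y):
  X=0: 0.51175, 0.24044
  X=1: 0.24044, 0.52710
Sum of the 4 terms: H(X,Y) = 1.5197 bits

Chain rule check:
  H(X) + H(Y|X) = 0.9975 + 0.5222 = 1.5197 bits
  H(X,Y) = 1.5197 bits
✓ Chain rule verified.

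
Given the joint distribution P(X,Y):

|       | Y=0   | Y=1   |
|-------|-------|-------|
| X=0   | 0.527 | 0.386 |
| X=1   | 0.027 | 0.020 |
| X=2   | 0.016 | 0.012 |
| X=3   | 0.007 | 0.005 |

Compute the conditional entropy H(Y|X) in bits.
0.9828 bits

H(Y|X) = H(X,Y) - H(X)

H(X,Y) = -Σ_{x,y} P(x,y) log₂ P(x,y). Per-cell terms -P(x,y)·log₂P(x,y):
  X=0: 0.48701, 0.53010
  X=1: 0.14069, 0.11288
  X=2: 0.09545, 0.07657
  X=3: 0.05011, 0.03822
Sum of the 8 terms: H(X,Y) = 1.5310 bits

Marginal of X (row sums):
  P(X=0) = 0.527 + 0.386 = 0.913
  P(X=1) = 0.027 + 0.020 = 0.047
  P(X=2) = 0.016 + 0.012 = 0.028
  P(X=3) = 0.007 + 0.005 = 0.012
H(X) = -[0.913·log₂(0.913) + 0.047·log₂(0.047) + 0.028·log₂(0.028) + 0.012·log₂(0.012)]
  = 0.11989 + 0.20733 + 0.14444 + 0.07657 = 0.5482 bits

H(Y|X) = H(X,Y) - H(X) = 1.5310 - 0.5482 = 0.9828 bits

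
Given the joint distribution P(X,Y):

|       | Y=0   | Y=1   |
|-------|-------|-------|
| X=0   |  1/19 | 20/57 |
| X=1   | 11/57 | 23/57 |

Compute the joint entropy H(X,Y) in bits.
1.7401 bits

H(X,Y) = -Σ_{x,y} P(x,y) log₂ P(x,y). Per-cell terms -P(x,y)·log₂P(x,y):
  X=0: 0.2236, 0.5302
  X=1: 0.4580, 0.5283
Sum of the 4 terms: H(X,Y) = 1.7401 bits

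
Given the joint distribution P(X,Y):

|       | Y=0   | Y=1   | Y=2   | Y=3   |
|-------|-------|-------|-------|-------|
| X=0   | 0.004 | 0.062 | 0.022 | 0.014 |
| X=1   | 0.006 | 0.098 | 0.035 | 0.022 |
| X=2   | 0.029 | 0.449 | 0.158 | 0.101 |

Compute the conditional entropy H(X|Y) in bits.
1.0846 bits

H(X|Y) = H(X,Y) - H(Y)

H(X,Y) = -Σ_{x,y} P(x,y) log₂ P(x,y). Per-cell terms -P(x,y)·log₂P(x,y):
  X=0: 0.0319, 0.2487, 0.1211, 0.0862
  X=1: 0.0443, 0.3284, 0.1693, 0.1211
  X=2: 0.1481, 0.5187, 0.4206, 0.3341
Sum of the 12 terms: H(X,Y) = 2.5725 bits

Marginal of Y (column sums):
  P(Y=0) = 0.004 + 0.006 + 0.029 = 0.039
  P(Y=1) = 0.062 + 0.098 + 0.449 = 0.609
  P(Y=2) = 0.022 + 0.035 + 0.158 = 0.215
  P(Y=3) = 0.014 + 0.022 + 0.101 = 0.137
H(Y) = -[0.039·log₂(0.039) + 0.609·log₂(0.609) + 0.215·log₂(0.215) + 0.137·log₂(0.137)]
  = 0.1825 + 0.4357 + 0.4768 + 0.3929 = 1.4879 bits

H(X|Y) = H(X,Y) - H(Y) = 2.5725 - 1.4879 = 1.0846 bits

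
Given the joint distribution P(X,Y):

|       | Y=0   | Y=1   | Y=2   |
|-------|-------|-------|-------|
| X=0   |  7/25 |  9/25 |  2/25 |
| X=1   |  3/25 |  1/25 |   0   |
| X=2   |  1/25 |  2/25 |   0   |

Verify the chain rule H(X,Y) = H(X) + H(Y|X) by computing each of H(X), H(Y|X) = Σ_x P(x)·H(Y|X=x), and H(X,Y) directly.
H(X) = 1.1313 bits, H(Y|X) = 1.2351 bits, H(X,Y) = 2.3664 bits

Marginal of X (row sums):
  P(X=0) = 7/25 + 9/25 + 2/25 = 18/25
  P(X=1) = 3/25 + 1/25 + 0 = 4/25
  P(X=2) = 1/25 + 2/25 + 0 = 3/25
H(X) = -[(18/25)·log₂(18/25) + (4/25)·log₂(4/25) + (3/25)·log₂(3/25)]
  = 0.34123 + 0.42302 + 0.36707 = 1.1313 bits

H(Y|X) = Σ_x P(x)·H(Y|X=x):
  X=0: P(X=0) = 18/25, P(Y|X=0) = (7/18, 1/2, 1/9) → H(Y|X=0) = 1.38210
  X=1: P(X=1) = 4/25, P(Y|X=1) = (3/4, 1/4, 0) → H(Y|X=1) = 0.81128
  X=2: P(X=2) = 3/25, P(Y|X=2) = (1/3, 2/3, 0) → H(Y|X=2) = 0.91830
H(Y|X) = (18/25)·1.38210 + (4/25)·0.81128 + (3/25)·0.91830 = 1.2351 bits

H(X,Y) = -Σ_{x,y} P(x,y) log₂ P(x,y). Per-cell terms -P(x,y)·log₂P(x,y):
  X=0: 0.51422, 0.53062, 0.29151
  X=1: 0.36707, 0.18575, 0.00000
  X=2: 0.18575, 0.29151, 0.00000
  (cells with P = 0 contribute 0)
Sum of the 9 terms: H(X,Y) = 2.3664 bits

Chain rule check:
  H(X) + H(Y|X) = 1.1313 + 1.2351 = 2.3664 bits
  H(X,Y) = 2.3664 bits
✓ Chain rule verified.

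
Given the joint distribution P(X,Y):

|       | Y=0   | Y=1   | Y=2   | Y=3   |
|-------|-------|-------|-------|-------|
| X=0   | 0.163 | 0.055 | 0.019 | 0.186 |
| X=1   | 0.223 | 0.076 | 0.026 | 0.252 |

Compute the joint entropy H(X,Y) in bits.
2.6200 bits

H(X,Y) = -Σ_{x,y} P(x,y) log₂ P(x,y). Per-cell terms -P(x,y)·log₂P(x,y):
  X=0: 0.42658, 0.23014, 0.10864, 0.45135
  X=1: 0.48277, 0.28256, 0.13690, 0.50110
Sum of the 8 terms: H(X,Y) = 2.6200 bits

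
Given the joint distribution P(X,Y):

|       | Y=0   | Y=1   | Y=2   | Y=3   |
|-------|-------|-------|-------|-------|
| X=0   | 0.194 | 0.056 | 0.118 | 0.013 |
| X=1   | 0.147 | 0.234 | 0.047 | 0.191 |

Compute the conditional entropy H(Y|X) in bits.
1.7388 bits

H(Y|X) = H(X,Y) - H(X)

H(X,Y) = -Σ_{x,y} P(x,y) log₂ P(x,y). Per-cell terms -P(x,y)·log₂P(x,y):
  X=0: 0.4589791, 0.2328720, 0.3638107, 0.0814495
  X=1: 0.4066185, 0.4903282, 0.2073262, 0.4561759
Sum of the 8 terms: H(X,Y) = 2.697560 bits

Marginal of X (row sums):
  P(X=0) = 0.194 + 0.056 + 0.118 + 0.013 = 0.381
  P(X=1) = 0.147 + 0.234 + 0.047 + 0.191 = 0.619
H(X) = -[0.381·log₂(0.381) + 0.619·log₂(0.619)]
  = 0.5304042 + 0.4283410 = 0.958745 bits

H(Y|X) = H(X,Y) - H(X) = 2.697560 - 0.958745 = 1.7388 bits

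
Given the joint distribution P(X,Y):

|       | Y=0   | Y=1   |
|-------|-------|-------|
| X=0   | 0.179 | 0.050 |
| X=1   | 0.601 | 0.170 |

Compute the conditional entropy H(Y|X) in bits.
0.7602 bits

H(Y|X) = H(X,Y) - H(X)

H(X,Y) = -Σ_{x,y} P(x,y) log₂ P(x,y). Per-cell terms -P(x,y)·log₂P(x,y):
  X=0: 0.444272, 0.216096
  X=1: 0.441472, 0.434587
Sum of the 4 terms: H(X,Y) = 1.53643 bits

Marginal of X (row sums):
  P(X=0) = 0.179 + 0.050 = 0.229
  P(X=1) = 0.601 + 0.170 = 0.771
H(X) = -[0.229·log₂(0.229) + 0.771·log₂(0.771)]
  = 0.486987 + 0.289277 = 0.77626 bits

H(Y|X) = H(X,Y) - H(X) = 1.53643 - 0.77626 = 0.7602 bits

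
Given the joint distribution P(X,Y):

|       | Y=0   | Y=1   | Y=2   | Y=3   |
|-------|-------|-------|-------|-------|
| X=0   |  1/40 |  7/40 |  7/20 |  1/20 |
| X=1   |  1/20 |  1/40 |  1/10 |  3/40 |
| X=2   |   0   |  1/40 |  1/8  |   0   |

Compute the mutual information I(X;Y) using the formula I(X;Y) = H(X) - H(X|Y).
0.1623 bits

I(X;Y) = H(X) - H(X|Y)

Marginal of X (row sums):
  P(X=0) = 1/40 + 7/40 + 7/20 + 1/20 = 3/5
  P(X=1) = 1/20 + 1/40 + 1/10 + 3/40 = 1/4
  P(X=2) = 0 + 1/40 + 1/8 + 0 = 3/20
H(X) = -[(3/5)·log₂(3/5) + (1/4)·log₂(1/4) + (3/20)·log₂(3/20)]
  = 0.44218 + 0.50000 + 0.41054 = 1.35272 bits

Marginal of Y (column sums):
  P(Y=0) = 1/40 + 1/20 + 0 = 3/40
  P(Y=1) = 7/40 + 1/40 + 1/40 = 9/40
  P(Y=2) = 7/20 + 1/10 + 1/8 = 23/40
  P(Y=3) = 1/20 + 3/40 + 0 = 1/8
H(X|Y) = Σ_y P(y)·H(X|Y=y):
  Y=0: P(Y=0) = 3/40, P(X|Y=0) = (1/3, 2/3, 0) → H(X|Y=0) = 0.91830
  Y=1: P(Y=1) = 9/40, P(X|Y=1) = (7/9, 1/9, 1/9) → H(X|Y=1) = 0.98643
  Y=2: P(Y=2) = 23/40, P(X|Y=2) = (14/23, 4/23, 5/23) → H(X|Y=2) = 1.35345
  Y=3: P(Y=3) = 1/8, P(X|Y=3) = (2/5, 3/5, 0) → H(X|Y=3) = 0.97095
H(X|Y) = (3/40)·0.91830 + (9/40)·0.98643 + (23/40)·1.35345 + (1/8)·0.97095 = 1.19042 bits

I(X;Y) = H(X) - H(X|Y) = 1.35272 - 1.19042 = 0.1623 bits

Cross-check via I(X;Y) = H(X) + H(Y) - H(X,Y): computing H(Y) from the column sums and H(X,Y) from the 12 cells in the same way gives H(Y) = 1.59853 bits and H(X,Y) = 2.78895 bits, so
I(X;Y) = 1.35272 + 1.59853 - 2.78895 = 0.1623 bits ✓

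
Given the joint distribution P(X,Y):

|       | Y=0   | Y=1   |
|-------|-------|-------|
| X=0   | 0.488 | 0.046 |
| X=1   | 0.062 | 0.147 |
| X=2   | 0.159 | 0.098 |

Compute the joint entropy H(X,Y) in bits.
2.1150 bits

H(X,Y) = -Σ_{x,y} P(x,y) log₂ P(x,y). Per-cell terms -P(x,y)·log₂P(x,y):
  X=0: 0.50510, 0.20434
  X=1: 0.24872, 0.40662
  X=2: 0.42181, 0.32841
Sum of the 6 terms: H(X,Y) = 2.1150 bits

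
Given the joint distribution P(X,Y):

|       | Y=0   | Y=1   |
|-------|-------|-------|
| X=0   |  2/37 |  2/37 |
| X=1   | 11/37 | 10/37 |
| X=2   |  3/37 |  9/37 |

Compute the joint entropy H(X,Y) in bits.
2.2755 bits

H(X,Y) = -Σ_{x,y} P(x,y) log₂ P(x,y). Per-cell terms -P(x,y)·log₂P(x,y):
  X=0: 0.22754, 0.22754
  X=1: 0.52028, 0.51014
  X=2: 0.29388, 0.49610
Sum of the 6 terms: H(X,Y) = 2.2755 bits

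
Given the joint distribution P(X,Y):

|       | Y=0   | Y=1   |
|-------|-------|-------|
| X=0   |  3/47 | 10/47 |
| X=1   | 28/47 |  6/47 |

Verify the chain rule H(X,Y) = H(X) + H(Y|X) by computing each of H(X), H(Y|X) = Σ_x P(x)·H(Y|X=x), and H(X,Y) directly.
H(X) = 0.8508 bits, H(Y|X) = 0.7019 bits, H(X,Y) = 1.5527 bits

Marginal of X (row sums):
  P(X=0) = 3/47 + 10/47 = 13/47
  P(X=1) = 28/47 + 6/47 = 34/47
H(X) = -[(13/47)·log₂(13/47) + (34/47)·log₂(34/47)]
  = 0.51285 + 0.33792 = 0.8508 bits

H(Y|X) = Σ_x P(x)·H(Y|X=x):
  X=0: P(X=0) = 13/47, P(Y|X=0) = (3/13, 10/13) → H(Y|X=0) = 0.77935
  X=1: P(X=1) = 34/47, P(Y|X=1) = (14/17, 3/17) → H(Y|X=1) = 0.67229
H(Y|X) = (13/47)·0.77935 + (34/47)·0.67229 = 0.7019 bits

H(X,Y) = -Σ_{x,y} P(x,y) log₂ P(x,y). Per-cell terms -P(x,y)·log₂P(x,y):
  X=0: 0.25338, 0.47503
  X=1: 0.44516, 0.37910
Sum of the 4 terms: H(X,Y) = 1.5527 bits

Chain rule check:
  H(X) + H(Y|X) = 0.8508 + 0.7019 = 1.5527 bits
  H(X,Y) = 1.5527 bits
✓ Chain rule verified.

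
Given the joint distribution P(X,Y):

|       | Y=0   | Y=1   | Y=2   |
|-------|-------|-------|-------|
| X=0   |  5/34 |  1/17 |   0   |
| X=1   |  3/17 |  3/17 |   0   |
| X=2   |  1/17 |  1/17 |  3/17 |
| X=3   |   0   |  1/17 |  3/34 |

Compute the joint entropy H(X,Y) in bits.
3.0023 bits

H(X,Y) = -Σ_{x,y} P(x,y) log₂ P(x,y). Per-cell terms -P(x,y)·log₂P(x,y):
  X=0: 0.4066963, 0.2404390, 0.0000000
  X=1: 0.4416177, 0.4416177, 0.0000000
  X=2: 0.2404390, 0.2404390, 0.4416177
  X=3: 0.0000000, 0.2404390, 0.3090441
  (cells with P = 0 contribute 0)
Sum of the 12 terms: H(X,Y) = 3.0023 bits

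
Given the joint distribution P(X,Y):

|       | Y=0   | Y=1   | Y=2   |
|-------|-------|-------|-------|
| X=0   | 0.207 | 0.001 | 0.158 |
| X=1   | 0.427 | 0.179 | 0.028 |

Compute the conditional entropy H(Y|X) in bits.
1.0663 bits

H(Y|X) = H(X,Y) - H(X)

H(X,Y) = -Σ_{x,y} P(x,y) log₂ P(x,y). Per-cell terms -P(x,y)·log₂P(x,y):
  X=0: 0.470366, 0.009966, 0.420597
  X=1: 0.524224, 0.444272, 0.144436
Sum of the 6 terms: H(X,Y) = 2.01386 bits

Marginal of X (row sums):
  P(X=0) = 0.207 + 0.001 + 0.158 = 0.366
  P(X=1) = 0.427 + 0.179 + 0.028 = 0.634
H(X) = -[0.366·log₂(0.366) + 0.634·log₂(0.634)]
  = 0.530731 + 0.416820 = 0.94755 bits

H(Y|X) = H(X,Y) - H(X) = 2.01386 - 0.94755 = 1.0663 bits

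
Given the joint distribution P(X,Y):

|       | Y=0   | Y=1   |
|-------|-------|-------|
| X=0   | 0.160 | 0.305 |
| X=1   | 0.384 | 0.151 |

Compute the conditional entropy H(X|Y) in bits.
0.8932 bits

H(X|Y) = H(X,Y) - H(Y)

H(X,Y) = -Σ_{x,y} P(x,y) log₂ P(x,y). Per-cell terms -P(x,y)·log₂P(x,y):
  X=0: 0.42302, 0.52250
  X=1: 0.53024, 0.41183
Sum of the 4 terms: H(X,Y) = 1.8876 bits

Marginal of Y (column sums):
  P(Y=0) = 0.160 + 0.384 = 0.544
  P(Y=1) = 0.305 + 0.151 = 0.456
H(Y) = -[0.544·log₂(0.544) + 0.456·log₂(0.456)]
  = 0.47781 + 0.51660 = 0.9944 bits

H(X|Y) = H(X,Y) - H(Y) = 1.8876 - 0.9944 = 0.8932 bits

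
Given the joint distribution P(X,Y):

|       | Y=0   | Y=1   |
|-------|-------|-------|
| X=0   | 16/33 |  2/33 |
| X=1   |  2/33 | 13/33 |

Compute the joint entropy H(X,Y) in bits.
1.5260 bits

H(X,Y) = -Σ_{x,y} P(x,y) log₂ P(x,y). Per-cell terms -P(x,y)·log₂P(x,y):
  X=0: 0.5064, 0.2451
  X=1: 0.2451, 0.5294
Sum of the 4 terms: H(X,Y) = 1.5260 bits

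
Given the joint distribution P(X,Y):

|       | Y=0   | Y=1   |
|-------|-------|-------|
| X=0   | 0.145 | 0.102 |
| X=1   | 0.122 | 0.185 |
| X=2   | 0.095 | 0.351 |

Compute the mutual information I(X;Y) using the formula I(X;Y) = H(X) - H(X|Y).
0.0719 bits

I(X;Y) = H(X) - H(X|Y)

Marginal of X (row sums):
  P(X=0) = 0.145 + 0.102 = 0.247
  P(X=1) = 0.122 + 0.185 = 0.307
  P(X=2) = 0.095 + 0.351 = 0.446
H(X) = -[0.247·log₂(0.247) + 0.307·log₂(0.307) + 0.446·log₂(0.446)]
  = 0.49830 + 0.52303 + 0.51954 = 1.5409 bits

Marginal of Y (column sums):
  P(Y=0) = 0.145 + 0.122 + 0.095 = 0.362
  P(Y=1) = 0.102 + 0.185 + 0.351 = 0.638
H(X|Y) = Σ_y P(y)·H(X|Y=y):
  Y=0: P(Y=0) = 0.362, P(X|Y=0) = (145/362, 61/181, 95/362) → H(X|Y=0) = 1.56401
  Y=1: P(Y=1) = 0.638, P(X|Y=1) = (51/319, 185/638, 351/638) → H(X|Y=1) = 1.41504
H(X|Y) = 0.362·1.56401 + 0.638·1.41504 = 1.4690 bits

I(X;Y) = H(X) - H(X|Y) = 1.5409 - 1.4690 = 0.0719 bits

Cross-check via I(X;Y) = H(X) + H(Y) - H(X,Y): computing H(Y) from the column sums and H(X,Y) from the 6 cells in the same way gives H(Y) = 0.9443 bits and H(X,Y) = 2.4133 bits, so
I(X;Y) = 1.5409 + 0.9443 - 2.4133 = 0.0719 bits ✓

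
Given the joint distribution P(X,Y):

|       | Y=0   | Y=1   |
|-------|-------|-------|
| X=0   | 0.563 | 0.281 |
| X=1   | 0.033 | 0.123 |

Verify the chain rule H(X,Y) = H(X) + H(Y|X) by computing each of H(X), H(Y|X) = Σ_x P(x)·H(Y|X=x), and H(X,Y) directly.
H(X) = 0.6247 bits, H(Y|X) = 0.8908 bits, H(X,Y) = 1.5155 bits

Marginal of X (row sums):
  P(X=0) = 0.563 + 0.281 = 0.844
  P(X=1) = 0.033 + 0.123 = 0.156
H(X) = -[0.844·log₂(0.844) + 0.156·log₂(0.156)]
  = 0.206514 + 0.418140 = 0.6247 bits

H(Y|X) = Σ_x P(x)·H(Y|X=x):
  X=0: P(X=0) = 0.844, P(Y|X=0) = (563/844, 281/844) → H(Y|X=0) = 0.917900
  X=1: P(X=1) = 0.156, P(Y|X=1) = (11/52, 41/52) → H(Y|X=1) = 0.744413
H(Y|X) = 0.844·0.917900 + 0.156·0.744413 = 0.8908 bits

H(X,Y) = -Σ_{x,y} P(x,y) log₂ P(x,y). Per-cell terms -P(x,y)·log₂P(x,y):
  X=0: 0.466611, 0.514612
  X=1: 0.162406, 0.371862
Sum of the 4 terms: H(X,Y) = 1.5155 bits

Chain rule check:
  H(X) + H(Y|X) = 0.6247 + 0.8908 = 1.5155 bits
  H(X,Y) = 1.5155 bits
✓ Chain rule verified.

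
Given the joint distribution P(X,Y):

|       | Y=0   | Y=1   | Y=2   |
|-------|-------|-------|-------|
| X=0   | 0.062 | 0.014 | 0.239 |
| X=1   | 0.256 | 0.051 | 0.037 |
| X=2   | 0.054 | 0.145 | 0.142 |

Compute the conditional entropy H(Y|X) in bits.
1.1740 bits

H(Y|X) = H(X,Y) - H(X)

H(X,Y) = -Σ_{x,y} P(x,y) log₂ P(x,y). Per-cell terms -P(x,y)·log₂P(x,y):
  X=0: 0.2487, 0.0862, 0.4935
  X=1: 0.5032, 0.2190, 0.1760
  X=2: 0.2274, 0.4040, 0.3999
Sum of the 9 terms: H(X,Y) = 2.7579 bits

Marginal of X (row sums):
  P(X=0) = 0.062 + 0.014 + 0.239 = 0.315
  P(X=1) = 0.256 + 0.051 + 0.037 = 0.344
  P(X=2) = 0.054 + 0.145 + 0.142 = 0.341
H(X) = -[0.315·log₂(0.315) + 0.344·log₂(0.344) + 0.341·log₂(0.341)]
  = 0.5250 + 0.5296 + 0.5293 = 1.5839 bits

H(Y|X) = H(X,Y) - H(X) = 2.7579 - 1.5839 = 1.1740 bits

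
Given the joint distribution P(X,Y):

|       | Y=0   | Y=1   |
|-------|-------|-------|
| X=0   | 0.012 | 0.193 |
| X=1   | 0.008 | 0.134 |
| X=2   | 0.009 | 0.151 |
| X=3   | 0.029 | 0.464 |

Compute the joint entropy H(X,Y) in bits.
2.1141 bits

H(X,Y) = -Σ_{x,y} P(x,y) log₂ P(x,y). Per-cell terms -P(x,y)·log₂P(x,y):
  X=0: 0.0766, 0.4581
  X=1: 0.0557, 0.3886
  X=2: 0.0612, 0.4118
  X=3: 0.1481, 0.5140
Sum of the 8 terms: H(X,Y) = 2.1141 bits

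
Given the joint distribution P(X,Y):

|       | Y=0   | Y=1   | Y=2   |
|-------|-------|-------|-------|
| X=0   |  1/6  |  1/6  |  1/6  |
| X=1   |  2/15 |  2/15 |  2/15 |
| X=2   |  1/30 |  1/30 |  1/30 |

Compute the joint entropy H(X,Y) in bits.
2.9459 bits

H(X,Y) = -Σ_{x,y} P(x,y) log₂ P(x,y). Per-cell terms -P(x,y)·log₂P(x,y):
  X=0: 0.43083, 0.43083, 0.43083
  X=1: 0.38759, 0.38759, 0.38759
  X=2: 0.16356, 0.16356, 0.16356
Sum of the 9 terms: H(X,Y) = 2.9459 bits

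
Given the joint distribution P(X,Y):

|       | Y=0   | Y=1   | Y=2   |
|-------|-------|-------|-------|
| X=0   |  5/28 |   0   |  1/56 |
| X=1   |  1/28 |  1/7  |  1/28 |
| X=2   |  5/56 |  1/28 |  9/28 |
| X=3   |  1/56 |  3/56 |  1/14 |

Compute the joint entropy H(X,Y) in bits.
2.9030 bits

H(X,Y) = -Σ_{x,y} P(x,y) log₂ P(x,y). Per-cell terms -P(x,y)·log₂P(x,y):
  X=0: 0.44383, 0.00000, 0.10370
  X=1: 0.17169, 0.40105, 0.17169
  X=2: 0.31120, 0.17169, 0.52632
  X=3: 0.10370, 0.22620, 0.27195
  (cells with P = 0 contribute 0)
Sum of the 12 terms: H(X,Y) = 2.9030 bits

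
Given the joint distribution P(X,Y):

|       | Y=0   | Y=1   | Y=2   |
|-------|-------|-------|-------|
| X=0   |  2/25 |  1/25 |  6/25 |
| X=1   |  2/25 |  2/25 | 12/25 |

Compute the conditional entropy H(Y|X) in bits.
1.1200 bits

H(Y|X) = H(X,Y) - H(X)

H(X,Y) = -Σ_{x,y} P(x,y) log₂ P(x,y). Per-cell terms -P(x,y)·log₂P(x,y):
  X=0: 0.2915, 0.1858, 0.4941
  X=1: 0.2915, 0.2915, 0.5083
Sum of the 6 terms: H(X,Y) = 2.0627 bits

Marginal of X (row sums):
  P(X=0) = 2/25 + 1/25 + 6/25 = 9/25
  P(X=1) = 2/25 + 2/25 + 12/25 = 16/25
H(X) = -[(9/25)·log₂(9/25) + (16/25)·log₂(16/25)]
  = 0.5306 + 0.4121 = 0.9427 bits

H(Y|X) = H(X,Y) - H(X) = 2.0627 - 0.9427 = 1.1200 bits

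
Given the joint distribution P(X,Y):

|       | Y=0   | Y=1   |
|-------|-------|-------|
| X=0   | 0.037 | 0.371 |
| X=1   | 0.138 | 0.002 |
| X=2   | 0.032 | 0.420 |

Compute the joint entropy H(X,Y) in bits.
1.8035 bits

H(X,Y) = -Σ_{x,y} P(x,y) log₂ P(x,y). Per-cell terms -P(x,y)·log₂P(x,y):
  X=0: 0.17598, 0.53072
  X=1: 0.39430, 0.01793
  X=2: 0.15891, 0.52565
Sum of the 6 terms: H(X,Y) = 1.8035 bits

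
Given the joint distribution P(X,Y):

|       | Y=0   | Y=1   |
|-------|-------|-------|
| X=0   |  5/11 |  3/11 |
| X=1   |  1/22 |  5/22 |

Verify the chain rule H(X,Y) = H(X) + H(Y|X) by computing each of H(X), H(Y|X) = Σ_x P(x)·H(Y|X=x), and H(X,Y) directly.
H(X) = 0.8454 bits, H(Y|X) = 0.8714 bits, H(X,Y) = 1.7168 bits

Marginal of X (row sums):
  P(X=0) = 5/11 + 3/11 = 8/11
  P(X=1) = 1/22 + 5/22 = 3/11
H(X) = -[(8/11)·log₂(8/11) + (3/11)·log₂(3/11)]
  = 0.334132 + 0.511219 = 0.8454 bits

H(Y|X) = Σ_x P(x)·H(Y|X=x):
  X=0: P(X=0) = 8/11, P(Y|X=0) = (5/8, 3/8) → H(Y|X=0) = 0.954434
  X=1: P(X=1) = 3/11, P(Y|X=1) = (1/6, 5/6) → H(Y|X=1) = 0.650022
H(Y|X) = (8/11)·0.954434 + (3/11)·0.650022 = 0.8714 bits

H(X,Y) = -Σ_{x,y} P(x,y) log₂ P(x,y). Per-cell terms -P(x,y)·log₂P(x,y):
  X=0: 0.517047, 0.511219
  X=1: 0.202701, 0.485796
Sum of the 4 terms: H(X,Y) = 1.7168 bits

Chain rule check:
  H(X) + H(Y|X) = 0.8454 + 0.8714 = 1.7168 bits
  H(X,Y) = 1.7168 bits
✓ Chain rule verified.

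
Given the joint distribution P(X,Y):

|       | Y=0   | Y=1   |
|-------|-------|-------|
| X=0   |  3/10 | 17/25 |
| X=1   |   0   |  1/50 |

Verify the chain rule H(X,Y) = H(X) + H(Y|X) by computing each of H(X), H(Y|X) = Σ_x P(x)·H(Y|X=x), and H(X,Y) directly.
H(X) = 0.1414 bits, H(Y|X) = 0.8709 bits, H(X,Y) = 1.0123 bits

Marginal of X (row sums):
  P(X=0) = 3/10 + 17/25 = 49/50
  P(X=1) = 0 + 1/50 = 1/50
H(X) = -[(49/50)·log₂(49/50) + (1/50)·log₂(1/50)]
  = 0.02856 + 0.11288 = 0.1414 bits

H(Y|X) = Σ_x P(x)·H(Y|X=x):
  X=0: P(X=0) = 49/50, P(Y|X=0) = (15/49, 34/49) → H(Y|X=0) = 0.88865
  X=1: P(X=1) = 1/50, P(Y|X=1) = (0, 1) → H(Y|X=1) = 0.00000
H(Y|X) = (49/50)·0.88865 + (1/50)·0.00000 = 0.8709 bits

H(X,Y) = -Σ_{x,y} P(x,y) log₂ P(x,y). Per-cell terms -P(x,y)·log₂P(x,y):
  X=0: 0.52109, 0.37835
  X=1: 0.00000, 0.11288
  (cells with P = 0 contribute 0)
Sum of the 4 terms: H(X,Y) = 1.0123 bits

Chain rule check:
  H(X) + H(Y|X) = 0.1414 + 0.8709 = 1.0123 bits
  H(X,Y) = 1.0123 bits
✓ Chain rule verified.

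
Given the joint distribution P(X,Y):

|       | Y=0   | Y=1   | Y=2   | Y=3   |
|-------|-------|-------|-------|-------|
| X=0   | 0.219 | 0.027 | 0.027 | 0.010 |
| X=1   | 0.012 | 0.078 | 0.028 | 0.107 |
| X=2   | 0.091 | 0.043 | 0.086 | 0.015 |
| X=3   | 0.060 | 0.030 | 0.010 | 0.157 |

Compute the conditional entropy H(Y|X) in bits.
1.4727 bits

H(Y|X) = H(X,Y) - H(X)

H(X,Y) = -Σ_{x,y} P(x,y) log₂ P(x,y). Per-cell terms -P(x,y)·log₂P(x,y):
  X=0: 0.47983, 0.14069, 0.14069, 0.06644
  X=1: 0.07657, 0.28707, 0.14444, 0.34500
  X=2: 0.31468, 0.19520, 0.30440, 0.09088
  X=3: 0.24353, 0.15177, 0.06644, 0.41937
Sum of the 16 terms: H(X,Y) = 3.4670 bits

Marginal of X (row sums):
  P(X=0) = 0.219 + 0.027 + 0.027 + 0.010 = 0.283
  P(X=1) = 0.012 + 0.078 + 0.028 + 0.107 = 0.225
  P(X=2) = 0.091 + 0.043 + 0.086 + 0.015 = 0.235
  P(X=3) = 0.060 + 0.030 + 0.010 + 0.157 = 0.257
H(X) = -[0.283·log₂(0.283) + 0.225·log₂(0.225) + 0.235·log₂(0.235) + 0.257·log₂(0.257)]
  = 0.51538 + 0.48420 + 0.49098 + 0.50376 = 1.9943 bits

H(Y|X) = H(X,Y) - H(X) = 3.4670 - 1.9943 = 1.4727 bits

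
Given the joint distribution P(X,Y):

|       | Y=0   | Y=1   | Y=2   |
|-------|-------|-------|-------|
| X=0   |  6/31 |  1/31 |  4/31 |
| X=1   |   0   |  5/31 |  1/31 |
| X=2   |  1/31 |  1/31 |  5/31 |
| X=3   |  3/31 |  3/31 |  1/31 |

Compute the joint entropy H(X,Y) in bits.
3.1400 bits

H(X,Y) = -Σ_{x,y} P(x,y) log₂ P(x,y). Per-cell terms -P(x,y)·log₂P(x,y):
  X=0: 0.45856, 0.15981, 0.38119
  X=1: 0.00000, 0.42456, 0.15981
  X=2: 0.15981, 0.15981, 0.42456
  X=3: 0.32605, 0.32605, 0.15981
  (cells with P = 0 contribute 0)
Sum of the 12 terms: H(X,Y) = 3.1400 bits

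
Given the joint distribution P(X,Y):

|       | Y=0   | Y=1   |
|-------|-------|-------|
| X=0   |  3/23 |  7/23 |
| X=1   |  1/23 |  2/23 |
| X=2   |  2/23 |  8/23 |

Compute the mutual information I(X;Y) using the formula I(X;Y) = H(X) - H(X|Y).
0.0112 bits

I(X;Y) = H(X) - H(X|Y)

Marginal of X (row sums):
  P(X=0) = 3/23 + 7/23 = 10/23
  P(X=1) = 1/23 + 2/23 = 3/23
  P(X=2) = 2/23 + 8/23 = 10/23
H(X) = -[(10/23)·log₂(10/23) + (3/23)·log₂(3/23) + (10/23)·log₂(10/23)]
  = 0.5224495 + 0.3832956 + 0.5224495 = 1.428195 bits

Marginal of Y (column sums):
  P(Y=0) = 3/23 + 1/23 + 2/23 = 6/23
  P(Y=1) = 7/23 + 2/23 + 8/23 = 17/23
H(X|Y) = Σ_y P(y)·H(X|Y=y):
  Y=0: P(Y=0) = 6/23, P(X|Y=0) = (1/2, 1/6, 1/3) → H(X|Y=0) = 1.4591479
  Y=1: P(Y=1) = 17/23, P(X|Y=1) = (7/17, 2/17, 8/17) → H(X|Y=1) = 1.4020814
H(X|Y) = (6/23)·1.4591479 + (17/23)·1.4020814 = 1.416968 bits

I(X;Y) = H(X) - H(X|Y) = 1.428195 - 1.416968 = 0.0112 bits

Cross-check via I(X;Y) = H(X) + H(Y) - H(X,Y): computing H(Y) from the column sums and H(X,Y) from the 6 cells in the same way gives H(Y) = 0.828056 bits and H(X,Y) = 2.245024 bits, so
I(X;Y) = 1.428195 + 0.828056 - 2.245024 = 0.0112 bits ✓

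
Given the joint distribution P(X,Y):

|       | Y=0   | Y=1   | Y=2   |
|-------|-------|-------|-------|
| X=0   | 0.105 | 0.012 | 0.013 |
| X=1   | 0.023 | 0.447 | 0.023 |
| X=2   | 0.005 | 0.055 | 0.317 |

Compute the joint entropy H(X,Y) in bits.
2.0628 bits

H(X,Y) = -Σ_{x,y} P(x,y) log₂ P(x,y). Per-cell terms -P(x,y)·log₂P(x,y):
  X=0: 0.3414, 0.0766, 0.0814
  X=1: 0.1252, 0.5193, 0.1252
  X=2: 0.0382, 0.2301, 0.5254
Sum of the 9 terms: H(X,Y) = 2.0628 bits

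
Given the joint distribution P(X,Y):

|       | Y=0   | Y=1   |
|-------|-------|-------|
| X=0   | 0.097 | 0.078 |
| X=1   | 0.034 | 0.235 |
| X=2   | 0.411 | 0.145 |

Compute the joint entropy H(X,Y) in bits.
2.2016 bits

H(X,Y) = -Σ_{x,y} P(x,y) log₂ P(x,y). Per-cell terms -P(x,y)·log₂P(x,y):
  X=0: 0.32649, 0.28707
  X=1: 0.16586, 0.49098
  X=2: 0.52723, 0.40395
Sum of the 6 terms: H(X,Y) = 2.2016 bits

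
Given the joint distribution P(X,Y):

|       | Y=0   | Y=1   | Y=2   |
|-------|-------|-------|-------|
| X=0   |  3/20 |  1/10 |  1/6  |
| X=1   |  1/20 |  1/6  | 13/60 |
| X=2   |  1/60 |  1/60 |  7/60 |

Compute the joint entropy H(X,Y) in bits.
2.8571 bits

H(X,Y) = -Σ_{x,y} P(x,y) log₂ P(x,y). Per-cell terms -P(x,y)·log₂P(x,y):
  X=0: 0.41054, 0.33219, 0.43083
  X=1: 0.21610, 0.43083, 0.47806
  X=2: 0.09845, 0.09845, 0.36161
Sum of the 9 terms: H(X,Y) = 2.8571 bits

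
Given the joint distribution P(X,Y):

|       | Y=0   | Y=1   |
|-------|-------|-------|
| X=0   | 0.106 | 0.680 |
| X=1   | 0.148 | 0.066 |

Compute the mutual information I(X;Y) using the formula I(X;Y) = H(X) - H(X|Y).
0.1783 bits

I(X;Y) = H(X) - H(X|Y)

Marginal of X (row sums):
  P(X=0) = 0.106 + 0.680 = 0.786
  P(X=1) = 0.148 + 0.066 = 0.214
H(X) = -[0.786·log₂(0.786) + 0.214·log₂(0.214)]
  = 0.273055 + 0.476004 = 0.74906 bits

Marginal of Y (column sums):
  P(Y=0) = 0.106 + 0.148 = 0.254
  P(Y=1) = 0.680 + 0.066 = 0.746
H(X|Y) = Σ_y P(y)·H(X|Y=y):
  Y=0: P(Y=0) = 0.254, P(X|Y=0) = (53/127, 74/127) → H(X|Y=0) = 0.980186
  Y=1: P(Y=1) = 0.746, P(X|Y=1) = (340/373, 33/373) → H(X|Y=1) = 0.431348
H(X|Y) = 0.254·0.980186 + 0.746·0.431348 = 0.57075 bits

I(X;Y) = H(X) - H(X|Y) = 0.74906 - 0.57075 = 0.1783 bits

Cross-check via I(X;Y) = H(X) + H(Y) - H(X,Y): computing H(Y) from the column sums and H(X,Y) from the 4 cells in the same way gives H(Y) = 0.81756 bits and H(X,Y) = 1.38831 bits, so
I(X;Y) = 0.74906 + 0.81756 - 1.38831 = 0.1783 bits ✓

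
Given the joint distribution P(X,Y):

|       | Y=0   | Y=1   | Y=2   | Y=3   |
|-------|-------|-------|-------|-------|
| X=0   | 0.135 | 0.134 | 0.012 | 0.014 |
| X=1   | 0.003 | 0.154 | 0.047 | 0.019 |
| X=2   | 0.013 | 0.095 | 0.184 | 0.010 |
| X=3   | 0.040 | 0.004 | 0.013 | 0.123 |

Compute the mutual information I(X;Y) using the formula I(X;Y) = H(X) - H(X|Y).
0.5999 bits

I(X;Y) = H(X) - H(X|Y)

Marginal of X (row sums):
  P(X=0) = 0.135 + 0.134 + 0.012 + 0.014 = 0.295
  P(X=1) = 0.003 + 0.154 + 0.047 + 0.019 = 0.223
  P(X=2) = 0.013 + 0.095 + 0.184 + 0.010 = 0.302
  P(X=3) = 0.040 + 0.004 + 0.013 + 0.123 = 0.180
H(X) = -[0.295·log₂(0.295) + 0.223·log₂(0.223) + 0.302·log₂(0.302) + 0.180·log₂(0.180)]
  = 0.51956 + 0.48277 + 0.52167 + 0.44531 = 1.9693 bits

Marginal of Y (column sums):
  P(Y=0) = 0.135 + 0.003 + 0.013 + 0.040 = 0.191
  P(Y=1) = 0.134 + 0.154 + 0.095 + 0.004 = 0.387
  P(Y=2) = 0.012 + 0.047 + 0.184 + 0.013 = 0.256
  P(Y=3) = 0.014 + 0.019 + 0.010 + 0.123 = 0.166
H(X|Y) = Σ_y P(y)·H(X|Y=y):
  Y=0: P(Y=0) = 0.191, P(X|Y=0) = (135/191, 3/191, 13/191, 40/191) → H(X|Y=0) = 1.18419
  Y=1: P(Y=1) = 0.387, P(X|Y=1) = (134/387, 154/387, 95/387, 4/387) → H(X|Y=1) = 1.62441
  Y=2: P(Y=2) = 0.256, P(X|Y=2) = (3/64, 47/256, 23/32, 13/256) → H(X|Y=2) = 1.21669
  Y=3: P(Y=3) = 0.166, P(X|Y=3) = (7/83, 19/166, 5/83, 123/166) → H(X|Y=3) = 1.22346
H(X|Y) = 0.191·1.18419 + 0.387·1.62441 + 0.256·1.21669 + 0.166·1.22346 = 1.3694 bits

I(X;Y) = H(X) - H(X|Y) = 1.9693 - 1.3694 = 0.5999 bits

Cross-check via I(X;Y) = H(X) + H(Y) - H(X,Y): computing H(Y) from the column sums and H(X,Y) from the 16 cells in the same way gives H(Y) = 1.9195 bits and H(X,Y) = 3.2889 bits, so
I(X;Y) = 1.9693 + 1.9195 - 3.2889 = 0.5999 bits ✓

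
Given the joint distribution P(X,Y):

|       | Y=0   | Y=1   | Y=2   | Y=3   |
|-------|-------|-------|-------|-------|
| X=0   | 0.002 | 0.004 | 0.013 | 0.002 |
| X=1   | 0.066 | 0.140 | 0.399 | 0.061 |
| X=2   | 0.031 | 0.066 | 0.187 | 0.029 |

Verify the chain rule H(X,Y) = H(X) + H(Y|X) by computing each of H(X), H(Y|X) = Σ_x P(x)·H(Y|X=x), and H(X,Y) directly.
H(X) = 1.0321 bits, H(Y|X) = 1.5627 bits, H(X,Y) = 2.5948 bits

Marginal of X (row sums):
  P(X=0) = 0.002 + 0.004 + 0.013 + 0.002 = 0.021
  P(X=1) = 0.066 + 0.140 + 0.399 + 0.061 = 0.666
  P(X=2) = 0.031 + 0.066 + 0.187 + 0.029 = 0.313
H(X) = -[0.021·log₂(0.021) + 0.666·log₂(0.666) + 0.313·log₂(0.313)]
  = 0.117043 + 0.390546 + 0.524515 = 1.0321 bits

H(Y|X) = Σ_x P(x)·H(Y|X=x):
  X=0: P(X=0) = 0.021, P(Y|X=0) = (2/21, 4/21, 13/21, 2/21) → H(Y|X=0) = 1.530140
  X=1: P(X=1) = 0.666, P(Y|X=1) = (11/111, 70/333, 133/222, 61/666) → H(Y|X=1) = 1.562168
  X=2: P(X=2) = 0.313, P(Y|X=2) = (31/313, 66/313, 187/313, 29/313) → H(Y|X=2) = 1.565863
H(Y|X) = 0.021·1.530140 + 0.666·1.562168 + 0.313·1.565863 = 1.5627 bits

H(X,Y) = -Σ_{x,y} P(x,y) log₂ P(x,y). Per-cell terms -P(x,y)·log₂P(x,y):
  X=0: 0.017932, 0.031863, 0.081449, 0.017932
  X=1: 0.258812, 0.397110, 0.528890, 0.246138
  X=2: 0.155359, 0.258812, 0.452332, 0.148126
Sum of the 12 terms: H(X,Y) = 2.5948 bits

Chain rule check:
  H(X) + H(Y|X) = 1.0321 + 1.5627 = 2.5948 bits
  H(X,Y) = 2.5948 bits
✓ Chain rule verified.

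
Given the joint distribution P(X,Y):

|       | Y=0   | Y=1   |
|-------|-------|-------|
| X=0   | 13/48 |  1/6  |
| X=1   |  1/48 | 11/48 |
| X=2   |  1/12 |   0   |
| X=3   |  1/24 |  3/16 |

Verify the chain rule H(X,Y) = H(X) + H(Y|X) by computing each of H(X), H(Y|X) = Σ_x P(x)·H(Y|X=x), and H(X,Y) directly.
H(X) = 1.8076 bits, H(Y|X) = 0.6796 bits, H(X,Y) = 2.4873 bits

Marginal of X (row sums):
  P(X=0) = 13/48 + 1/6 = 7/16
  P(X=1) = 1/48 + 11/48 = 1/4
  P(X=2) = 1/12 + 0 = 1/12
  P(X=3) = 1/24 + 3/16 = 11/48
H(X) = -[(7/16)·log₂(7/16) + (1/4)·log₂(1/4) + (1/12)·log₂(1/12) + (11/48)·log₂(11/48)]
  = 0.52178 + 0.50000 + 0.29875 + 0.48710 = 1.8076 bits

H(Y|X) = Σ_x P(x)·H(Y|X=x):
  X=0: P(X=0) = 7/16, P(Y|X=0) = (13/21, 8/21) → H(Y|X=0) = 0.95871
  X=1: P(X=1) = 1/4, P(Y|X=1) = (1/12, 11/12) → H(Y|X=1) = 0.41382
  X=2: P(X=2) = 1/12, P(Y|X=2) = (1, 0) → H(Y|X=2) = 0.00000
  X=3: P(X=3) = 11/48, P(Y|X=3) = (2/11, 9/11) → H(Y|X=3) = 0.68404
H(Y|X) = (7/16)·0.95871 + (1/4)·0.41382 + (1/12)·0.00000 + (11/48)·0.68404 = 0.6796 bits

H(X,Y) = -Σ_{x,y} P(x,y) log₂ P(x,y). Per-cell terms -P(x,y)·log₂P(x,y):
  X=0: 0.51039, 0.43083
  X=1: 0.11635, 0.48710
  X=2: 0.29875, 0.00000
  X=3: 0.19104, 0.45282
  (cells with P = 0 contribute 0)
Sum of the 8 terms: H(X,Y) = 2.4873 bits

Chain rule check:
  H(X) + H(Y|X) = 1.8076 + 0.6796 = 2.4872 bits
  H(X,Y) = 2.4873 bits
✓ Chain rule verified (Δ = 0.0001 is 4-dp rounding noise: each of the three values was rounded independently).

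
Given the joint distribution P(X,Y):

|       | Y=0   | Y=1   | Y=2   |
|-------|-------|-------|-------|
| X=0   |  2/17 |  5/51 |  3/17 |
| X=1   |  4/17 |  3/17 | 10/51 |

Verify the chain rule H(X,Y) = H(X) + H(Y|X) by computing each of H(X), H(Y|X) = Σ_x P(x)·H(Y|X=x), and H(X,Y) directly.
H(X) = 0.9662 bits, H(Y|X) = 1.5608 bits, H(X,Y) = 2.5270 bits

Marginal of X (row sums):
  P(X=0) = 2/17 + 5/51 + 3/17 = 20/51
  P(X=1) = 4/17 + 3/17 + 10/51 = 31/51
H(X) = -[(20/51)·log₂(20/51) + (31/51)·log₂(31/51)]
  = 0.5296 + 0.4366 = 0.9662 bits

H(Y|X) = Σ_x P(x)·H(Y|X=x):
  X=0: P(X=0) = 20/51, P(Y|X=0) = (3/10, 1/4, 9/20) → H(Y|X=0) = 1.5395
  X=1: P(X=1) = 31/51, P(Y|X=1) = (12/31, 9/31, 10/31) → H(Y|X=1) = 1.5746
H(Y|X) = (20/51)·1.5395 + (31/51)·1.5746 = 1.5608 bits

H(X,Y) = -Σ_{x,y} P(x,y) log₂ P(x,y). Per-cell terms -P(x,y)·log₂P(x,y):
  X=0: 0.3632, 0.3285, 0.4416
  X=1: 0.4912, 0.4416, 0.4609
Sum of the 6 terms: H(X,Y) = 2.5270 bits

Chain rule check:
  H(X) + H(Y|X) = 0.9662 + 1.5608 = 2.5270 bits
  H(X,Y) = 2.5270 bits
✓ Chain rule verified.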